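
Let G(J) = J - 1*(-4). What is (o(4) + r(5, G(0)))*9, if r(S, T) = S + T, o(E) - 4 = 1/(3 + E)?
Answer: 828/7 ≈ 118.29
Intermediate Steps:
G(J) = 4 + J (G(J) = J + 4 = 4 + J)
o(E) = 4 + 1/(3 + E)
(o(4) + r(5, G(0)))*9 = ((13 + 4*4)/(3 + 4) + (5 + (4 + 0)))*9 = ((13 + 16)/7 + (5 + 4))*9 = ((1/7)*29 + 9)*9 = (29/7 + 9)*9 = (92/7)*9 = 828/7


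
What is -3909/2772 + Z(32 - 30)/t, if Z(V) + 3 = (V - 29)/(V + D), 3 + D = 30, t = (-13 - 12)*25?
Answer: -23511539/16747500 ≈ -1.4039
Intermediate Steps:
t = -625 (t = -25*25 = -625)
D = 27 (D = -3 + 30 = 27)
Z(V) = -3 + (-29 + V)/(27 + V) (Z(V) = -3 + (V - 29)/(V + 27) = -3 + (-29 + V)/(27 + V))
-3909/2772 + Z(32 - 30)/t = -3909/2772 + (2*(-55 - (32 - 30))/(27 + (32 - 30)))/(-625) = -3909*1/2772 + (2*(-55 - 1*2)/(27 + 2))*(-1/625) = -1303/924 + (2*(-55 - 2)/29)*(-1/625) = -1303/924 + (2*(1/29)*(-57))*(-1/625) = -1303/924 - 114/29*(-1/625) = -1303/924 + 114/18125 = -23511539/16747500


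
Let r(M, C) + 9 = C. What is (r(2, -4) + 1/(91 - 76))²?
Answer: 37636/225 ≈ 167.27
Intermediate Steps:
r(M, C) = -9 + C
(r(2, -4) + 1/(91 - 76))² = ((-9 - 4) + 1/(91 - 76))² = (-13 + 1/15)² = (-194/15)² = 37636/225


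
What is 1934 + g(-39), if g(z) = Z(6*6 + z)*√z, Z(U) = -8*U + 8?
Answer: 1934 + 32*I*√39 ≈ 1934.0 + 199.84*I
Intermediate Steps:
Z(U) = 8 - 8*U
g(z) = √z*(-280 - 8*z) (g(z) = (8 - 8*(6*6 + z))*√z = (8 - 8*(36 + z))*√z = (8 + (-288 - 8*z))*√z = (-280 - 8*z)*√z = √z*(-280 - 8*z))
1934 + g(-39) = 1934 + 8*√(-39)*(-35 - 1*(-39)) = 1934 + 8*(I*√39)*(-35 + 39) = 1934 + 8*(I*√39)*4 = 1934 + 32*I*√39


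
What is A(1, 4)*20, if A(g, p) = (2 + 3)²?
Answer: 500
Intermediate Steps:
A(g, p) = 25 (A(g, p) = 5² = 25)
A(1, 4)*20 = 25*20 = 500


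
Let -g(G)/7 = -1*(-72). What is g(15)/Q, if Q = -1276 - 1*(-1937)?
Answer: -504/661 ≈ -0.76248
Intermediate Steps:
Q = 661 (Q = -1276 + 1937 = 661)
g(G) = -504 (g(G) = -(-7)*(-72) = -7*72 = -504)
g(15)/Q = -504/661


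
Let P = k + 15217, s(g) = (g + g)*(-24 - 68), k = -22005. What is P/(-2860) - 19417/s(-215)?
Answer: 10650033/5657080 ≈ 1.8826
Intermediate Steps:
s(g) = -184*g (s(g) = (2*g)*(-92) = -184*g)
P = -6788 (P = -22005 + 15217 = -6788)
P/(-2860) - 19417/s(-215) = -6788/(-2860) - 19417/((-184*(-215))) = -6788*(-1/2860) - 19417/39560 = 1697/715 - 19417*1/39560 = 1697/715 - 19417/39560 = 10650033/5657080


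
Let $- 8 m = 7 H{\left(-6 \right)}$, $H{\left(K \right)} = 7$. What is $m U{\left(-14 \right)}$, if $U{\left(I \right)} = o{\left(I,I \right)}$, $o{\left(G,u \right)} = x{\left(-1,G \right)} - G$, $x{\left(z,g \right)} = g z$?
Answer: $- \frac{343}{2} \approx -171.5$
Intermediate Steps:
$o{\left(G,u \right)} = - 2 G$ ($o{\left(G,u \right)} = G \left(-1\right) - G = - G - G = - 2 G$)
$U{\left(I \right)} = - 2 I$
$m = - \frac{49}{8}$ ($m = - \frac{7 \cdot 7}{8} = \left(- \frac{1}{8}\right) 49 = - \frac{49}{8} \approx -6.125$)
$m U{\left(-14 \right)} = - \frac{49 \left(\left(-2\right) \left(-14\right)\right)}{8} = \left(- \frac{49}{8}\right) 28 = - \frac{343}{2}$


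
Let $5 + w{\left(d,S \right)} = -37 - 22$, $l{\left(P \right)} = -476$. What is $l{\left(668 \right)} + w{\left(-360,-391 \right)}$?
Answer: $-540$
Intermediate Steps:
$w{\left(d,S \right)} = -64$ ($w{\left(d,S \right)} = -5 - 59 = -64$)
$l{\left(668 \right)} + w{\left(-360,-391 \right)} = -476 - 64 = -540$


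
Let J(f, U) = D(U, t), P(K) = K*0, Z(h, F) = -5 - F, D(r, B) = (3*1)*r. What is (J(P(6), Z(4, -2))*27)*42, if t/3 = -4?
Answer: -10206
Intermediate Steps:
t = -12 (t = 3*(-4) = -12)
D(r, B) = 3*r
P(K) = 0
J(f, U) = 3*U
(J(P(6), Z(4, -2))*27)*42 = ((3*(-5 - 1*(-2)))*27)*42 = ((3*(-5 + 2))*27)*42 = ((3*(-3))*27)*42 = -9*27*42 = -243*42 = -10206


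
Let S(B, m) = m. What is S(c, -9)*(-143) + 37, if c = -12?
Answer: 1324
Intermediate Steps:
S(c, -9)*(-143) + 37 = -9*(-143) + 37 = 1287 + 37 = 1324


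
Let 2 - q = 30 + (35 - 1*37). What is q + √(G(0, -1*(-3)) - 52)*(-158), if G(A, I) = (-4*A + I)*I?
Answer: -26 - 158*I*√43 ≈ -26.0 - 1036.1*I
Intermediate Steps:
G(A, I) = I*(I - 4*A) (G(A, I) = (I - 4*A)*I = I*(I - 4*A))
q = -26 (q = 2 - (30 + (35 - 1*37)) = 2 - (30 + (35 - 37)) = 2 - (30 - 2) = 2 - 1*28 = 2 - 28 = -26)
q + √(G(0, -1*(-3)) - 52)*(-158) = -26 + √((-1*(-3))*(-1*(-3) - 4*0) - 52)*(-158) = -26 + √(3*(3 + 0) - 52)*(-158) = -26 + √(3*3 - 52)*(-158) = -26 + √(9 - 52)*(-158) = -26 + √(-43)*(-158) = -26 + (I*√43)*(-158) = -26 - 158*I*√43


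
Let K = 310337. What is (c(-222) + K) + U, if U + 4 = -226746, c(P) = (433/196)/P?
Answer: 3637037111/43512 ≈ 83587.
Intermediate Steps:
c(P) = 433/(196*P) (c(P) = (433*(1/196))/P = 433/(196*P))
U = -226750 (U = -4 - 226746 = -226750)
(c(-222) + K) + U = ((433/196)/(-222) + 310337) - 226750 = ((433/196)*(-1/222) + 310337) - 226750 = (-433/43512 + 310337) - 226750 = 13503383111/43512 - 226750 = 3637037111/43512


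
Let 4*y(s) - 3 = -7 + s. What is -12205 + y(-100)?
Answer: -12231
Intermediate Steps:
y(s) = -1 + s/4 (y(s) = ¾ + (-7 + s)/4 = ¾ + (-7/4 + s/4) = -1 + s/4)
-12205 + y(-100) = -12205 + (-1 + (¼)*(-100)) = -12205 + (-1 - 25) = -12205 - 26 = -12231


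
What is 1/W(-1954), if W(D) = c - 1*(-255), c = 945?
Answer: 1/1200 ≈ 0.00083333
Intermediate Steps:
W(D) = 1200 (W(D) = 945 - 1*(-255) = 945 + 255 = 1200)
1/W(-1954) = 1/1200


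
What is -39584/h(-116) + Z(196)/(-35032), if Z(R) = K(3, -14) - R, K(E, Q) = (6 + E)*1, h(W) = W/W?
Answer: -1386706501/35032 ≈ -39584.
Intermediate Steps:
h(W) = 1
K(E, Q) = 6 + E
Z(R) = 9 - R (Z(R) = (6 + 3) - R = 9 - R)
-39584/h(-116) + Z(196)/(-35032) = -39584/1 + (9 - 1*196)/(-35032) = -39584*1 + (9 - 196)*(-1/35032) = -39584 - 187*(-1/35032) = -39584 + 187/35032 = -1386706501/35032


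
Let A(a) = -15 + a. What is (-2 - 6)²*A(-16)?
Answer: -1984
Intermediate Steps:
(-2 - 6)²*A(-16) = (-2 - 6)²*(-15 - 16) = (-8)²*(-31) = 64*(-31) = -1984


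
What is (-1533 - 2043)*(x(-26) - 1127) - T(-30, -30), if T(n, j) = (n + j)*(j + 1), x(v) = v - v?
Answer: 4028412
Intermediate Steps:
x(v) = 0
T(n, j) = (1 + j)*(j + n) (T(n, j) = (j + n)*(1 + j) = (1 + j)*(j + n))
(-1533 - 2043)*(x(-26) - 1127) - T(-30, -30) = (-1533 - 2043)*(0 - 1127) - (-30 - 30 + (-30)**2 - 30*(-30)) = -3576*(-1127) - (-30 - 30 + 900 + 900) = 4030152 - 1*1740 = 4030152 - 1740 = 4028412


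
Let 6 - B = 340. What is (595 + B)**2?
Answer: 68121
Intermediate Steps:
B = -334 (B = 6 - 1*340 = 6 - 340 = -334)
(595 + B)**2 = (595 - 334)**2 = 261**2 = 68121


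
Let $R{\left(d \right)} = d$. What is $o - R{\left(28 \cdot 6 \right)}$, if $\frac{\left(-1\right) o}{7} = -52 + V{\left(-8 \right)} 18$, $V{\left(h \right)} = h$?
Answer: $1204$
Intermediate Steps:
$o = 1372$ ($o = - 7 \left(-52 - 144\right) = \left(-7\right) \left(-196\right) = 1372$)
$o - R{\left(28 \cdot 6 \right)} = 1372 - 28 \cdot 6 = 1372 - 168 = 1204$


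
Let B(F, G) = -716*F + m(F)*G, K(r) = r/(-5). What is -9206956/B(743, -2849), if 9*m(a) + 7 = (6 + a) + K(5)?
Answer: 27620868/2299667 ≈ 12.011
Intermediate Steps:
K(r) = -r/5 (K(r) = r*(-⅕) = -r/5)
m(a) = -2/9 + a/9 (m(a) = -7/9 + ((6 + a) - ⅕*5)/9 = -7/9 + ((6 + a) - 1)/9 = -7/9 + (5 + a)/9 = -7/9 + (5/9 + a/9) = -2/9 + a/9)
B(F, G) = -716*F + G*(-2/9 + F/9) (B(F, G) = -716*F + (-2/9 + F/9)*G = -716*F + G*(-2/9 + F/9))
-9206956/B(743, -2849) = -9206956/(-716*743 + (⅑)*(-2849)*(-2 + 743)) = -9206956/(-531988 + (⅑)*(-2849)*741) = -9206956/(-531988 - 703703/3) = -9206956/(-2299667/3) = -9206956*(-3/2299667) = 27620868/2299667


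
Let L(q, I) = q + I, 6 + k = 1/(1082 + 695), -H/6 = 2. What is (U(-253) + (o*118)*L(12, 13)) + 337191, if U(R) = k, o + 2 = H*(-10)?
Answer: 1217751446/1777 ≈ 6.8529e+5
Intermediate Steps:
H = -12 (H = -6*2 = -12)
o = 118 (o = -2 - 12*(-10) = -2 + 120 = 118)
k = -10661/1777 (k = -6 + 1/(1082 + 695) = -6 + 1/1777 = -10661/1777 ≈ -5.9994)
L(q, I) = I + q
U(R) = -10661/1777
(U(-253) + (o*118)*L(12, 13)) + 337191 = (-10661/1777 + (118*118)*(13 + 12)) + 337191 = (-10661/1777 + 13924*25) + 337191 = (-10661/1777 + 348100) + 337191 = 618563039/1777 + 337191 = 1217751446/1777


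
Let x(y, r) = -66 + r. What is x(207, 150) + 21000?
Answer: 21084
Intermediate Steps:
x(207, 150) + 21000 = (-66 + 150) + 21000 = 84 + 21000 = 21084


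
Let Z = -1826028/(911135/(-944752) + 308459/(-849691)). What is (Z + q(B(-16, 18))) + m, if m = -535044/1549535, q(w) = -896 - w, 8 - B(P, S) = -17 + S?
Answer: 2269877236603299884224863/1651185218785249355 ≈ 1.3747e+6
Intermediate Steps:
B(P, S) = 25 - S (B(P, S) = 8 - (-17 + S) = 8 + (17 - S) = 25 - S)
m = -535044/1549535 (m = -535044*1/1549535 = -535044/1549535 ≈ -0.34529)
Z = 1465838994923637696/1065600466453 (Z = -1826028/(911135*(-1/944752) + 308459*(-1/849691)) = -1826028/(-911135/944752 - 308459/849691) = -1826028/(-1065600466453/802747271632) = -1826028*(-802747271632/1065600466453) = 1465838994923637696/1065600466453 ≈ 1.3756e+6)
(Z + q(B(-16, 18))) + m = (1465838994923637696/1065600466453 + (-896 - (25 - 1*18))) - 535044/1549535 = (1465838994923637696/1065600466453 + (-896 - (25 - 18))) - 535044/1549535 = (1465838994923637696/1065600466453 + (-896 - 1*7)) - 535044/1549535 = (1465838994923637696/1065600466453 + (-896 - 7)) - 535044/1549535 = (1465838994923637696/1065600466453 - 903) - 535044/1549535 = 1464876757702430637/1065600466453 - 535044/1549535 = 2269877236603299884224863/1651185218785249355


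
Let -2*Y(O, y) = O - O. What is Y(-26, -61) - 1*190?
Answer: -190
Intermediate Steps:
Y(O, y) = 0 (Y(O, y) = -(O - O)/2 = -1/2*0 = 0)
Y(-26, -61) - 1*190 = 0 - 1*190 = 0 - 190 = -190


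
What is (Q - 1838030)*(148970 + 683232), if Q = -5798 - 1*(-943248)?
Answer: -749464477160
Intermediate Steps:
Q = 937450 (Q = -5798 + 943248 = 937450)
(Q - 1838030)*(148970 + 683232) = (937450 - 1838030)*(148970 + 683232) = -900580*832202 = -749464477160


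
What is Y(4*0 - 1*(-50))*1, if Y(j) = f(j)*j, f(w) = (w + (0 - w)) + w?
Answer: 2500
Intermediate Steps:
f(w) = w (f(w) = (w - w) + w = 0 + w = w)
Y(j) = j² (Y(j) = j*j = j²)
Y(4*0 - 1*(-50))*1 = (4*0 - 1*(-50))²*1 = (0 + 50)²*1 = 50²*1 = 2500*1 = 2500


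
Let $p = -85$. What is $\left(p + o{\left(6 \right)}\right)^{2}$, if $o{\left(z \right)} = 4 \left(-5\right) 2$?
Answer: $15625$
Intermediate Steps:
$o{\left(z \right)} = -40$ ($o{\left(z \right)} = \left(-20\right) 2 = -40$)
$\left(p + o{\left(6 \right)}\right)^{2} = \left(-85 - 40\right)^{2} = \left(-125\right)^{2} = 15625$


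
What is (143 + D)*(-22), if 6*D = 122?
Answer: -10780/3 ≈ -3593.3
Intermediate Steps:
D = 61/3 (D = (⅙)*122 = 61/3 ≈ 20.333)
(143 + D)*(-22) = (143 + 61/3)*(-22) = (490/3)*(-22) = -10780/3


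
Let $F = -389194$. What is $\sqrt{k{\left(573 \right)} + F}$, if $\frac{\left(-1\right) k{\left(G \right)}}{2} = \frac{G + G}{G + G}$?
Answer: $6 i \sqrt{10811} \approx 623.86 i$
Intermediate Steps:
$k{\left(G \right)} = -2$ ($k{\left(G \right)} = - 2 \frac{G + G}{G + G} = - 2 \frac{2 G}{2 G} = - 2 \cdot 2 G \frac{1}{2 G} = \left(-2\right) 1 = -2$)
$\sqrt{k{\left(573 \right)} + F} = \sqrt{-2 - 389194} = \sqrt{-389196} = 6 i \sqrt{10811}$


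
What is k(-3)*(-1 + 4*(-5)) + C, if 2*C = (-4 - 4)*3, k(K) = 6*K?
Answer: 366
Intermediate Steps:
C = -12 (C = ((-4 - 4)*3)/2 = (-8*3)/2 = (½)*(-24) = -12)
k(-3)*(-1 + 4*(-5)) + C = (6*(-3))*(-1 + 4*(-5)) - 12 = -18*(-1 - 20) - 12 = -18*(-21) - 12 = 378 - 12 = 366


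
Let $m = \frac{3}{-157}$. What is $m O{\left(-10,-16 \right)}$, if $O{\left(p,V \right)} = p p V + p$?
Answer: $\frac{4830}{157} \approx 30.764$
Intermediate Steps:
$O{\left(p,V \right)} = p + V p^{2}$ ($O{\left(p,V \right)} = p^{2} V + p = V p^{2} + p = p + V p^{2}$)
$m = - \frac{3}{157}$ ($m = 3 \left(- \frac{1}{157}\right) = - \frac{3}{157} \approx -0.019108$)
$m O{\left(-10,-16 \right)} = - \frac{3 \left(- 10 \left(1 - -160\right)\right)}{157} = - \frac{3 \left(- 10 \left(1 + 160\right)\right)}{157} = - \frac{3 \left(\left(-10\right) 161\right)}{157} = \left(- \frac{3}{157}\right) \left(-1610\right) = \frac{4830}{157}$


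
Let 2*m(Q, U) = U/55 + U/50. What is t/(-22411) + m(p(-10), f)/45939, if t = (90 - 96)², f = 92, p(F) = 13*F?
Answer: -147990529/94374401825 ≈ -0.0015681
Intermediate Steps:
m(Q, U) = 21*U/1100 (m(Q, U) = (U/55 + U/50)/2 = (21*U/550)/2 = 21*U/1100)
t = 36 (t = (-6)² = 36)
t/(-22411) + m(p(-10), f)/45939 = 36/(-22411) + ((21/1100)*92)/45939 = 36*(-1/22411) + (483/275)*(1/45939) = -36/22411 + 161/4211075 = -147990529/94374401825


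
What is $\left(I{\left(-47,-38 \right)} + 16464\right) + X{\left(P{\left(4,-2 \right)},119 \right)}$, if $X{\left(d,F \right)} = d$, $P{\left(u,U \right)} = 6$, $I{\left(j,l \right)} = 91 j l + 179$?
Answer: $179175$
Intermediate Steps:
$I{\left(j,l \right)} = 179 + 91 j l$ ($I{\left(j,l \right)} = 91 j l + 179 = 179 + 91 j l$)
$\left(I{\left(-47,-38 \right)} + 16464\right) + X{\left(P{\left(4,-2 \right)},119 \right)} = \left(\left(179 + 91 \left(-47\right) \left(-38\right)\right) + 16464\right) + 6 = \left(\left(179 + 162526\right) + 16464\right) + 6 = \left(162705 + 16464\right) + 6 = 179169 + 6 = 179175$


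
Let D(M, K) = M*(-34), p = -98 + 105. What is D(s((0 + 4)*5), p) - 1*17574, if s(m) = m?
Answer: -18254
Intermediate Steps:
p = 7
D(M, K) = -34*M
D(s((0 + 4)*5), p) - 1*17574 = -34*(0 + 4)*5 - 1*17574 = -136*5 - 17574 = -34*20 - 17574 = -680 - 17574 = -18254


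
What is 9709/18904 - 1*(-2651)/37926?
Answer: 209169019/358476552 ≈ 0.58349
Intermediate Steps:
9709/18904 - 1*(-2651)/37926 = 9709*(1/18904) + 2651*(1/37926) = 9709/18904 + 2651/37926 = 209169019/358476552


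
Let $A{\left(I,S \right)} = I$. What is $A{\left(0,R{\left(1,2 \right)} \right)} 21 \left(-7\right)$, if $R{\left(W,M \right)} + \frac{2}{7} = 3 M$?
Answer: $0$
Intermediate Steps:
$R{\left(W,M \right)} = - \frac{2}{7} + 3 M$
$A{\left(0,R{\left(1,2 \right)} \right)} 21 \left(-7\right) = 0 \cdot 21 \left(-7\right) = 0 \left(-7\right) = 0$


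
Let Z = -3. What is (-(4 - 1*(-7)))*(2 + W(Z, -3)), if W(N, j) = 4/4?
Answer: -33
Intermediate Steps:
W(N, j) = 1 (W(N, j) = 4*(¼) = 1)
(-(4 - 1*(-7)))*(2 + W(Z, -3)) = (-(4 - 1*(-7)))*(2 + 1) = -(4 + 7)*3 = -1*11*3 = -11*3 = -33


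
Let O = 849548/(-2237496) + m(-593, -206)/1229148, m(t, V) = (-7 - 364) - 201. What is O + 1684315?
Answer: 96504691643437973/57296119446 ≈ 1.6843e+6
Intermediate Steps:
m(t, V) = -572 (m(t, V) = -371 - 201 = -572)
O = -21781251517/57296119446 (O = 849548/(-2237496) - 572/1229148 = 849548*(-1/2237496) - 572*1/1229148 = -212387/559374 - 143/307287 = -21781251517/57296119446 ≈ -0.38015)
O + 1684315 = -21781251517/57296119446 + 1684315 = 96504691643437973/57296119446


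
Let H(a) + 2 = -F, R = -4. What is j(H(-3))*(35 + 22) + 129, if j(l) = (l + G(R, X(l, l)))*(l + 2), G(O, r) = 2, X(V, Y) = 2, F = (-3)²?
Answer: 4746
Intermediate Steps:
F = 9
H(a) = -11 (H(a) = -2 - 1*9 = -2 - 9 = -11)
j(l) = (2 + l)² (j(l) = (l + 2)*(l + 2) = (2 + l)*(2 + l) = (2 + l)²)
j(H(-3))*(35 + 22) + 129 = (4 + (-11)² + 4*(-11))*(35 + 22) + 129 = (4 + 121 - 44)*57 + 129 = 81*57 + 129 = 4617 + 129 = 4746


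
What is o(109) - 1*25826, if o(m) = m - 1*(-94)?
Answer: -25623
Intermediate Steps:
o(m) = 94 + m (o(m) = m + 94 = 94 + m)
o(109) - 1*25826 = (94 + 109) - 1*25826 = 203 - 25826 = -25623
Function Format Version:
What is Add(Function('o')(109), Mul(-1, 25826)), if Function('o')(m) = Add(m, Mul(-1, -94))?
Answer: -25623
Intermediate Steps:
Function('o')(m) = Add(94, m) (Function('o')(m) = Add(m, 94) = Add(94, m))
Add(Function('o')(109), Mul(-1, 25826)) = Add(Add(94, 109), Mul(-1, 25826)) = Add(203, -25826) = -25623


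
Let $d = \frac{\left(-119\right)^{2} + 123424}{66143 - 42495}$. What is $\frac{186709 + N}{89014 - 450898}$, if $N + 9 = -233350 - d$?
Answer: $\frac{1103316785}{8557832832} \approx 0.12892$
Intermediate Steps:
$d = \frac{137585}{23648}$ ($d = \frac{14161 + 123424}{23648} = 137585 \cdot \frac{1}{23648} = \frac{137585}{23648} \approx 5.818$)
$N = - \frac{5518611217}{23648}$ ($N = -9 - \frac{5518398385}{23648} = - \frac{5518611217}{23648} \approx -2.3336 \cdot 10^{5}$)
$\frac{186709 + N}{89014 - 450898} = \frac{186709 - \frac{5518611217}{23648}}{89014 - 450898} = - \frac{1103316785}{23648 \left(-361884\right)} = \left(- \frac{1103316785}{23648}\right) \left(- \frac{1}{361884}\right) = \frac{1103316785}{8557832832}$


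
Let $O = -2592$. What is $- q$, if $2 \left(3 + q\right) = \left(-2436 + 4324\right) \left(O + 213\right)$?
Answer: $2245779$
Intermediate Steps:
$q = -2245779$ ($q = -3 + \frac{\left(-2436 + 4324\right) \left(-2592 + 213\right)}{2} = -3 + \frac{1888 \left(-2379\right)}{2} = -3 + \frac{1}{2} \left(-4491552\right) = -3 - 2245776 = -2245779$)
$- q = \left(-1\right) \left(-2245779\right) = 2245779$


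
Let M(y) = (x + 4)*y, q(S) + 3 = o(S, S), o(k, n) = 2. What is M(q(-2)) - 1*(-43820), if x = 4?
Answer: 43812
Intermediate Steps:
q(S) = -1 (q(S) = -3 + 2 = -1)
M(y) = 8*y (M(y) = (4 + 4)*y = 8*y)
M(q(-2)) - 1*(-43820) = 8*(-1) - 1*(-43820) = -8 + 43820 = 43812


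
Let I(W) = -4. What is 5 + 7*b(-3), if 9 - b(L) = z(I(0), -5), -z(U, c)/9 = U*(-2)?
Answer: 572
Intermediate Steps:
z(U, c) = 18*U (z(U, c) = -9*U*(-2) = -(-18)*U = 18*U)
b(L) = 81 (b(L) = 9 - 18*(-4) = 9 - 1*(-72) = 9 + 72 = 81)
5 + 7*b(-3) = 5 + 7*81 = 5 + 567 = 572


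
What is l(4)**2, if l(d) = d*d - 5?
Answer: 121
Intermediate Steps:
l(d) = -5 + d**2 (l(d) = d**2 - 5 = -5 + d**2)
l(4)**2 = (-5 + 4**2)**2 = (-5 + 16)**2 = 11**2 = 121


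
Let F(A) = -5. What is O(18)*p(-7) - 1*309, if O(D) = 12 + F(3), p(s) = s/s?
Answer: -302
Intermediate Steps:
p(s) = 1
O(D) = 7 (O(D) = 12 - 5 = 7)
O(18)*p(-7) - 1*309 = 7*1 - 1*309 = 7 - 309 = -302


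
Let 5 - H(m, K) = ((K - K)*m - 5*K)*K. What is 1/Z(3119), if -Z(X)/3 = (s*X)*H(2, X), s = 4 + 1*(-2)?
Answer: -1/910264118340 ≈ -1.0986e-12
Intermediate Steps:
H(m, K) = 5 + 5*K² (H(m, K) = 5 - ((K - K)*m - 5*K)*K = 5 - (0*m - 5*K)*K = 5 - (0 - 5*K)*K = 5 - (-5*K)*K = 5 - (-5)*K² = 5 + 5*K²)
s = 2 (s = 4 - 2 = 2)
Z(X) = -6*X*(5 + 5*X²) (Z(X) = -3*2*X*(5 + 5*X²) = -6*X*(5 + 5*X²))
1/Z(3119) = 1/(-30*3119*(1 + 3119²)) = 1/(-30*3119*(1 + 9728161)) = 1/(-30*3119*9728162) = 1/(-910264118340) = -1/910264118340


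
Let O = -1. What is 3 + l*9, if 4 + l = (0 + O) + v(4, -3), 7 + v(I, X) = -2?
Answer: -123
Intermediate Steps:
v(I, X) = -9 (v(I, X) = -7 - 2 = -9)
l = -14 (l = -4 + ((0 - 1) - 9) = -4 + (-1 - 9) = -4 - 10 = -14)
3 + l*9 = 3 - 14*9 = 3 - 126 = -123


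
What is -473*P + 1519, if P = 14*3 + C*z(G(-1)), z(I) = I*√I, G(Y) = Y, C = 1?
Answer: -18347 + 473*I ≈ -18347.0 + 473.0*I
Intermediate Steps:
z(I) = I^(3/2)
P = 42 - I (P = 14*3 + 1*(-1)^(3/2) = 42 + 1*(-I) = 42 - I ≈ 42.0 - 1.0*I)
-473*P + 1519 = -473*(42 - I) + 1519 = (-19866 + 473*I) + 1519 = -18347 + 473*I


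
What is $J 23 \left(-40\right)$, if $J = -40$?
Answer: $36800$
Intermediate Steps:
$J 23 \left(-40\right) = \left(-40\right) 23 \left(-40\right) = \left(-920\right) \left(-40\right) = 36800$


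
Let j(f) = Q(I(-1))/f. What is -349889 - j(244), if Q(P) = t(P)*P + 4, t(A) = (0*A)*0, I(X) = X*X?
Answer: -21343230/61 ≈ -3.4989e+5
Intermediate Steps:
I(X) = X**2
t(A) = 0 (t(A) = 0*0 = 0)
Q(P) = 4 (Q(P) = 0*P + 4 = 0 + 4 = 4)
j(f) = 4/f
-349889 - j(244) = -349889 - 4/244 = -349889 - 1*1/61 = -349889 - 1/61 = -21343230/61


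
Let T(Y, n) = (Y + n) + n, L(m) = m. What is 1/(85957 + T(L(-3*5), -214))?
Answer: 1/85514 ≈ 1.1694e-5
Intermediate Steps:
T(Y, n) = Y + 2*n
1/(85957 + T(L(-3*5), -214)) = 1/(85957 + (-3*5 + 2*(-214))) = 1/(85957 + (-15 - 428)) = 1/(85957 - 443) = 1/85514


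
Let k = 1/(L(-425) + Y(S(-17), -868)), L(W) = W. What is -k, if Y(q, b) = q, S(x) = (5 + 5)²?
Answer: 1/325 ≈ 0.0030769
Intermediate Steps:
S(x) = 100 (S(x) = 10² = 100)
k = -1/325 (k = 1/(-425 + 100) = 1/(-325) = -1/325 ≈ -0.0030769)
-k = -1*(-1/325) = 1/325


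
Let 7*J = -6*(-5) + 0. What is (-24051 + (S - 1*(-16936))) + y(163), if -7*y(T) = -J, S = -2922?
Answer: -491783/49 ≈ -10036.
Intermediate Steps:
J = 30/7 (J = (-6*(-5) + 0)/7 = (30 + 0)/7 = (⅐)*30 = 30/7 ≈ 4.2857)
y(T) = 30/49 (y(T) = -(-1)*30/(7*7) = -⅐*(-30/7) = 30/49)
(-24051 + (S - 1*(-16936))) + y(163) = (-24051 + (-2922 - 1*(-16936))) + 30/49 = (-24051 + (-2922 + 16936)) + 30/49 = (-24051 + 14014) + 30/49 = -10037 + 30/49 = -491783/49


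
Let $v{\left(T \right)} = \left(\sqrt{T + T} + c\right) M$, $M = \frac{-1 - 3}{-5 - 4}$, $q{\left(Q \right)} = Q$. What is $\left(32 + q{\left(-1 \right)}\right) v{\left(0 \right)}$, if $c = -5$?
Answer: $- \frac{620}{9} \approx -68.889$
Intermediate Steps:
$M = \frac{4}{9}$ ($M = - \frac{4}{-9} = \left(-4\right) \left(- \frac{1}{9}\right) = \frac{4}{9} \approx 0.44444$)
$v{\left(T \right)} = - \frac{20}{9} + \frac{4 \sqrt{2} \sqrt{T}}{9}$ ($v{\left(T \right)} = \left(\sqrt{T + T} - 5\right) \frac{4}{9} = \left(\sqrt{2 T} - 5\right) \frac{4}{9} = \left(\sqrt{2} \sqrt{T} - 5\right) \frac{4}{9} = \left(-5 + \sqrt{2} \sqrt{T}\right) \frac{4}{9} = - \frac{20}{9} + \frac{4 \sqrt{2} \sqrt{T}}{9}$)
$\left(32 + q{\left(-1 \right)}\right) v{\left(0 \right)} = \left(32 - 1\right) \left(- \frac{20}{9} + \frac{4 \sqrt{2} \sqrt{0}}{9}\right) = 31 \left(- \frac{20}{9} + \frac{4}{9} \sqrt{2} \cdot 0\right) = 31 \left(- \frac{20}{9} + 0\right) = 31 \left(- \frac{20}{9}\right) = - \frac{620}{9}$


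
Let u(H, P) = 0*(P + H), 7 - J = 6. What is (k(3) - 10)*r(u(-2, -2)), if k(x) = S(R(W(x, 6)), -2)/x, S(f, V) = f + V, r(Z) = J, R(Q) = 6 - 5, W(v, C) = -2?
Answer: -31/3 ≈ -10.333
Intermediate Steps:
R(Q) = 1
J = 1 (J = 7 - 1*6 = 7 - 6 = 1)
u(H, P) = 0 (u(H, P) = 0*(H + P) = 0)
r(Z) = 1
S(f, V) = V + f
k(x) = -1/x (k(x) = (-2 + 1)/x = -1/x)
(k(3) - 10)*r(u(-2, -2)) = (-1/3 - 10)*1 = -31/3*1 = -31/3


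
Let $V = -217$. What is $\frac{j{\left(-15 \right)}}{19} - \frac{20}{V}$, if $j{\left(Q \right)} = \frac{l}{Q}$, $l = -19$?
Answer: $\frac{517}{3255} \approx 0.15883$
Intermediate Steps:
$j{\left(Q \right)} = - \frac{19}{Q}$
$\frac{j{\left(-15 \right)}}{19} - \frac{20}{V} = \frac{\left(-19\right) \frac{1}{-15}}{19} - \frac{20}{-217} = \left(-19\right) \left(- \frac{1}{15}\right) \frac{1}{19} - - \frac{20}{217} = \frac{19}{15} \cdot \frac{1}{19} + \frac{20}{217} = \frac{1}{15} + \frac{20}{217} = \frac{517}{3255}$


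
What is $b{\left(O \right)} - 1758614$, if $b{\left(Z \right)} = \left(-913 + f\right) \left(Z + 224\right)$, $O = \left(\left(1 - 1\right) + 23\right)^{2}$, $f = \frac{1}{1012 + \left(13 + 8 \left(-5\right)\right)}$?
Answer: $- \frac{2409410702}{985} \approx -2.4461 \cdot 10^{6}$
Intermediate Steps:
$f = \frac{1}{985}$ ($f = \frac{1}{1012 + \left(13 - 40\right)} = \frac{1}{1012 - 27} = \frac{1}{985} \approx 0.0010152$)
$O = 529$ ($O = \left(\left(1 - 1\right) + 23\right)^{2} = \left(0 + 23\right)^{2} = 23^{2} = 529$)
$b{\left(Z \right)} = - \frac{201444096}{985} - \frac{899304 Z}{985}$ ($b{\left(Z \right)} = \left(-913 + \frac{1}{985}\right) \left(Z + 224\right) = - \frac{899304 \left(224 + Z\right)}{985} = - \frac{201444096}{985} - \frac{899304 Z}{985}$)
$b{\left(O \right)} - 1758614 = \left(- \frac{201444096}{985} - \frac{475731816}{985}\right) - 1758614 = - \frac{677175912}{985} - 1758614 = - \frac{2409410702}{985}$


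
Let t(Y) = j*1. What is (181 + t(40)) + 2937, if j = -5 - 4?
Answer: 3109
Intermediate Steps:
j = -9
t(Y) = -9 (t(Y) = -9*1 = -9)
(181 + t(40)) + 2937 = (181 - 9) + 2937 = 172 + 2937 = 3109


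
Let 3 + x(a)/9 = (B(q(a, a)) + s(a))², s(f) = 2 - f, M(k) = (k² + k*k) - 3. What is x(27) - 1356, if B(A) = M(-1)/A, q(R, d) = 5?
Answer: 108309/25 ≈ 4332.4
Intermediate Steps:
M(k) = -3 + 2*k² (M(k) = (k² + k²) - 3 = 2*k² - 3 = -3 + 2*k²)
B(A) = -1/A (B(A) = (-3 + 2*(-1)²)/A = (-3 + 2*1)/A = (-3 + 2)/A = -1/A)
x(a) = -27 + 9*(9/5 - a)² (x(a) = -27 + 9*(-1/5 + (2 - a))² = -27 + 9*(-1*⅕ + (2 - a))² = -27 + 9*(-⅕ + (2 - a))² = -27 + 9*(9/5 - a)²)
x(27) - 1356 = (-27 + 9*(-9 + 5*27)²/25) - 1356 = (-27 + 9*(-9 + 135)²/25) - 1356 = (-27 + (9/25)*126²) - 1356 = (-27 + (9/25)*15876) - 1356 = (-27 + 142884/25) - 1356 = 142209/25 - 1356 = 108309/25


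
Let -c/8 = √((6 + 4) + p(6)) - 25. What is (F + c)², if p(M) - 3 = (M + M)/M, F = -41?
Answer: 26241 - 2544*√15 ≈ 16388.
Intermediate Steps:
p(M) = 5 (p(M) = 3 + (M + M)/M = 3 + (2*M)/M = 3 + 2 = 5)
c = 200 - 8*√15 (c = -8*(√((6 + 4) + 5) - 25) = -8*(√(10 + 5) - 25) = -8*(√15 - 25) = -8*(-25 + √15) = 200 - 8*√15 ≈ 169.02)
(F + c)² = (-41 + (200 - 8*√15))² = (159 - 8*√15)²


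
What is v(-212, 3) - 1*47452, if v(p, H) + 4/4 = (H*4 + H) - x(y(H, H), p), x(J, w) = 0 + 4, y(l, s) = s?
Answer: -47442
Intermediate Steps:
x(J, w) = 4
v(p, H) = -5 + 5*H (v(p, H) = -1 + ((H*4 + H) - 1*4) = -1 + ((4*H + H) - 4) = -1 + (5*H - 4) = -1 + (-4 + 5*H) = -5 + 5*H)
v(-212, 3) - 1*47452 = (-5 + 5*3) - 1*47452 = (-5 + 15) - 47452 = 10 - 47452 = -47442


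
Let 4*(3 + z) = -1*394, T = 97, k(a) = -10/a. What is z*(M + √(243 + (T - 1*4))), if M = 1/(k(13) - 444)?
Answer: 377/1652 - 406*√21 ≈ -1860.3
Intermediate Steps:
M = -13/5782 (M = 1/(-10/13 - 444) = 1/(-5782/13) = -13/5782 ≈ -0.0022484)
z = -203/2 (z = -3 + (-1*394)/4 = -3 + (¼)*(-394) = -3 - 197/2 = -203/2 ≈ -101.50)
z*(M + √(243 + (T - 1*4))) = -203*(-13/5782 + √(243 + (97 - 1*4)))/2 = -203*(-13/5782 + √(243 + (97 - 4)))/2 = -203*(-13/5782 + √(243 + 93))/2 = -203*(-13/5782 + √336)/2 = -203*(-13/5782 + 4*√21)/2 = 377/1652 - 406*√21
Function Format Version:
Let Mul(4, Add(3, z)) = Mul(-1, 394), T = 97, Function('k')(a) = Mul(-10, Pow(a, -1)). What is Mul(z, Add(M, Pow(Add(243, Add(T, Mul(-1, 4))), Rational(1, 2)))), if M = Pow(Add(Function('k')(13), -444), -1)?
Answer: Add(Rational(377, 1652), Mul(-406, Pow(21, Rational(1, 2)))) ≈ -1860.3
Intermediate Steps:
M = Rational(-13, 5782) (M = Pow(Add(Mul(-10, Pow(13, -1)), -444), -1) = Pow(Add(Mul(-10, Rational(1, 13)), -444), -1) = Pow(Add(Rational(-10, 13), -444), -1) = Pow(Rational(-5782, 13), -1) = Rational(-13, 5782) ≈ -0.0022484)
z = Rational(-203, 2) (z = Add(-3, Mul(Rational(1, 4), Mul(-1, 394))) = Add(-3, Mul(Rational(1, 4), -394)) = Add(-3, Rational(-197, 2)) = Rational(-203, 2) ≈ -101.50)
Mul(z, Add(M, Pow(Add(243, Add(T, Mul(-1, 4))), Rational(1, 2)))) = Mul(Rational(-203, 2), Add(Rational(-13, 5782), Pow(Add(243, Add(97, Mul(-1, 4))), Rational(1, 2)))) = Mul(Rational(-203, 2), Add(Rational(-13, 5782), Pow(Add(243, Add(97, -4)), Rational(1, 2)))) = Mul(Rational(-203, 2), Add(Rational(-13, 5782), Pow(Add(243, 93), Rational(1, 2)))) = Mul(Rational(-203, 2), Add(Rational(-13, 5782), Pow(336, Rational(1, 2)))) = Mul(Rational(-203, 2), Add(Rational(-13, 5782), Mul(4, Pow(21, Rational(1, 2))))) = Add(Rational(377, 1652), Mul(-406, Pow(21, Rational(1, 2))))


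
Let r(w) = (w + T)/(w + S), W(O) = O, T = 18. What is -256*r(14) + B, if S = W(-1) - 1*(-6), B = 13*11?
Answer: -5475/19 ≈ -288.16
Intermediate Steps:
B = 143
S = 5 (S = -1 - 1*(-6) = -1 + 6 = 5)
r(w) = (18 + w)/(5 + w) (r(w) = (w + 18)/(w + 5) = (18 + w)/(5 + w))
-256*r(14) + B = -256*(18 + 14)/(5 + 14) + 143 = -256*32/19 + 143 = -8192/19 + 143 = -5475/19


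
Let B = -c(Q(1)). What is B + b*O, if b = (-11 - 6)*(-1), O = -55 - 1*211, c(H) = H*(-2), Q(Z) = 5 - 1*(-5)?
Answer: -4502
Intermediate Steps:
Q(Z) = 10 (Q(Z) = 5 + 5 = 10)
c(H) = -2*H
B = 20 (B = -(-2)*10 = -1*(-20) = 20)
O = -266 (O = -55 - 211 = -266)
b = 17 (b = -17*(-1) = 17)
B + b*O = 20 + 17*(-266) = 20 - 4522 = -4502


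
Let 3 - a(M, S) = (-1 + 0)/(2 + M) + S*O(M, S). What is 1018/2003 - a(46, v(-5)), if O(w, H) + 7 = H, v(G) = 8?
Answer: 527581/96144 ≈ 5.4874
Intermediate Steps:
O(w, H) = -7 + H
a(M, S) = 3 + 1/(2 + M) - S*(-7 + S) (a(M, S) = 3 - ((-1 + 0)/(2 + M) + S*(-7 + S)) = 3 - (-1/(2 + M) + S*(-7 + S)) = 3 + (1/(2 + M) - S*(-7 + S)) = 3 + 1/(2 + M) - S*(-7 + S))
1018/2003 - a(46, v(-5)) = 1018/2003 - (7 + 3*46 - 2*8*(-7 + 8) - 1*46*8*(-7 + 8))/(2 + 46) = 1018*(1/2003) - (7 + 138 - 2*8*1 - 1*46*8*1)/48 = 1018/2003 - (7 + 138 - 16 - 368)/48 = 1018/2003 - (-239)/48 = 1018/2003 - 1*(-239/48) = 1018/2003 + 239/48 = 527581/96144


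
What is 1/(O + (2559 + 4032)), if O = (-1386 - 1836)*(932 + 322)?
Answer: -1/4033797 ≈ -2.4791e-7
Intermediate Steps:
O = -4040388 (O = -3222*1254 = -4040388)
1/(O + (2559 + 4032)) = 1/(-4040388 + (2559 + 4032)) = 1/(-4040388 + 6591) = 1/(-4033797) = -1/4033797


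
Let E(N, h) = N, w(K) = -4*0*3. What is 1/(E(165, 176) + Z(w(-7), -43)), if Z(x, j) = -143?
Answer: 1/22 ≈ 0.045455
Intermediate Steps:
w(K) = 0 (w(K) = 0*3 = 0)
1/(E(165, 176) + Z(w(-7), -43)) = 1/(165 - 143) = 1/22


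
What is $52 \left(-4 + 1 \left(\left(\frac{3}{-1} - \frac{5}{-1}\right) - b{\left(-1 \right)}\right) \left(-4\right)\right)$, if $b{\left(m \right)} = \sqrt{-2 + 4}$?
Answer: $-624 + 208 \sqrt{2} \approx -329.84$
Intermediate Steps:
$b{\left(m \right)} = \sqrt{2}$
$52 \left(-4 + 1 \left(\left(\frac{3}{-1} - \frac{5}{-1}\right) - b{\left(-1 \right)}\right) \left(-4\right)\right) = 52 \left(-4 + 1 \left(\left(\frac{3}{-1} - \frac{5}{-1}\right) - \sqrt{2}\right) \left(-4\right)\right) = 52 \left(-4 + 1 \left(\left(3 \left(-1\right) - -5\right) - \sqrt{2}\right) \left(-4\right)\right) = 52 \left(-4 + 1 \left(\left(-3 + 5\right) - \sqrt{2}\right) \left(-4\right)\right) = 52 \left(-4 + 1 \left(2 - \sqrt{2}\right) \left(-4\right)\right) = 52 \left(-4 + \left(2 - \sqrt{2}\right) \left(-4\right)\right) = 52 \left(-4 - \left(8 - 4 \sqrt{2}\right)\right) = 52 \left(-12 + 4 \sqrt{2}\right) = -624 + 208 \sqrt{2}$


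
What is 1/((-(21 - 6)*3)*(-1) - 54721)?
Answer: -1/54676 ≈ -1.8290e-5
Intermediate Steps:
1/((-(21 - 6)*3)*(-1) - 54721) = 1/((-1*15*3)*(-1) - 54721) = 1/(-15*3*(-1) - 54721) = 1/(-45*(-1) - 54721) = 1/(45 - 54721) = 1/(-54676) = -1/54676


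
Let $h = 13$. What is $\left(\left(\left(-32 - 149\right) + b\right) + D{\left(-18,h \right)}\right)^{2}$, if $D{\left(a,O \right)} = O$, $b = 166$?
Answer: $4$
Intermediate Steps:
$\left(\left(\left(-32 - 149\right) + b\right) + D{\left(-18,h \right)}\right)^{2} = \left(\left(\left(-32 - 149\right) + 166\right) + 13\right)^{2} = \left(\left(-181 + 166\right) + 13\right)^{2} = \left(-15 + 13\right)^{2} = \left(-2\right)^{2} = 4$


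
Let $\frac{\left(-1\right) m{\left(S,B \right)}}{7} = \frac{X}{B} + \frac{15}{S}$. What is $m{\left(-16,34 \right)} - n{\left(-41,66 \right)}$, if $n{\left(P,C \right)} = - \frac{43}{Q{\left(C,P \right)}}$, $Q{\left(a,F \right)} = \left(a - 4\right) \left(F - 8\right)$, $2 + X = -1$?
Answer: $\frac{2960759}{413168} \approx 7.166$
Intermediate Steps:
$X = -3$ ($X = -2 - 1 = -3$)
$Q{\left(a,F \right)} = \left(-8 + F\right) \left(-4 + a\right)$ ($Q{\left(a,F \right)} = \left(-4 + a\right) \left(-8 + F\right) = \left(-8 + F\right) \left(-4 + a\right)$)
$m{\left(S,B \right)} = - \frac{105}{S} + \frac{21}{B}$ ($m{\left(S,B \right)} = - 7 \left(- \frac{3}{B} + \frac{15}{S}\right) = - \frac{105}{S} + \frac{21}{B}$)
$n{\left(P,C \right)} = - \frac{43}{32 - 8 C - 4 P + C P}$ ($n{\left(P,C \right)} = - \frac{43}{32 - 8 C - 4 P + P C} = - \frac{43}{32 - 8 C - 4 P + C P}$)
$m{\left(-16,34 \right)} - n{\left(-41,66 \right)} = \left(- \frac{105}{-16} + \frac{21}{34}\right) - - \frac{43}{32 - 528 - -164 + 66 \left(-41\right)} = \left(\left(-105\right) \left(- \frac{1}{16}\right) + 21 \cdot \frac{1}{34}\right) - - \frac{43}{32 - 528 + 164 - 2706} = \left(\frac{105}{16} + \frac{21}{34}\right) - - \frac{43}{-3038} = \frac{1953}{272} - \left(-43\right) \left(- \frac{1}{3038}\right) = \frac{1953}{272} - \frac{43}{3038} = \frac{2960759}{413168}$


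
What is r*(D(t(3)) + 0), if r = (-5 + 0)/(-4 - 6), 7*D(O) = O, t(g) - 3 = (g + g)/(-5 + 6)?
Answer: 9/14 ≈ 0.64286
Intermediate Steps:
t(g) = 3 + 2*g (t(g) = 3 + (g + g)/(-5 + 6) = 3 + (2*g)/1 = 3 + (2*g)*1 = 3 + 2*g)
D(O) = O/7
r = ½ (r = -5/(-10) = -5*(-⅒) = ½ ≈ 0.50000)
r*(D(t(3)) + 0) = ((3 + 2*3)/7 + 0)/2 = ((3 + 6)/7 + 0)/2 = ((⅐)*9 + 0)/2 = (9/7 + 0)/2 = (½)*(9/7) = 9/14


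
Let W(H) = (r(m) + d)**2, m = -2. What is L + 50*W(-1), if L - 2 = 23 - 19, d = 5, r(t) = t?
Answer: 456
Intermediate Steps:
L = 6 (L = 2 + (23 - 19) = 2 + 4 = 6)
W(H) = 9 (W(H) = (-2 + 5)**2 = 3**2 = 9)
L + 50*W(-1) = 6 + 50*9 = 6 + 450 = 456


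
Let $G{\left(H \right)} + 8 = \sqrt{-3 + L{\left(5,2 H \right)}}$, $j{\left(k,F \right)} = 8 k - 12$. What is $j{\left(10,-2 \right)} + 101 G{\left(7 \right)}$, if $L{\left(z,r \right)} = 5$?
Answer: $-740 + 101 \sqrt{2} \approx -597.16$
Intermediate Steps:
$j{\left(k,F \right)} = -12 + 8 k$
$G{\left(H \right)} = -8 + \sqrt{2}$ ($G{\left(H \right)} = -8 + \sqrt{-3 + 5} = -8 + \sqrt{2}$)
$j{\left(10,-2 \right)} + 101 G{\left(7 \right)} = \left(-12 + 8 \cdot 10\right) + 101 \left(-8 + \sqrt{2}\right) = \left(-12 + 80\right) - \left(808 - 101 \sqrt{2}\right) = 68 - \left(808 - 101 \sqrt{2}\right) = -740 + 101 \sqrt{2}$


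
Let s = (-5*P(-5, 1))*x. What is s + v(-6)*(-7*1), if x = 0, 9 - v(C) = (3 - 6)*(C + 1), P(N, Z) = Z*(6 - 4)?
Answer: 42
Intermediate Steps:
P(N, Z) = 2*Z (P(N, Z) = Z*2 = 2*Z)
v(C) = 12 + 3*C (v(C) = 9 - (3 - 6)*(C + 1) = 9 - (-3)*(1 + C) = 9 - (-3 - 3*C) = 9 + (3 + 3*C) = 12 + 3*C)
s = 0 (s = -10*0 = 0)
s + v(-6)*(-7*1) = 0 + (12 + 3*(-6))*(-7*1) = 0 + (12 - 18)*(-7) = 0 - 6*(-7) = 0 + 42 = 42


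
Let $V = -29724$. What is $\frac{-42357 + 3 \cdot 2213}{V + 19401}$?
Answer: $\frac{11906}{3441} \approx 3.46$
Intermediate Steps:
$\frac{-42357 + 3 \cdot 2213}{V + 19401} = \frac{-42357 + 3 \cdot 2213}{-29724 + 19401} = \frac{-42357 + 6639}{-10323} = \left(-35718\right) \left(- \frac{1}{10323}\right) = \frac{11906}{3441}$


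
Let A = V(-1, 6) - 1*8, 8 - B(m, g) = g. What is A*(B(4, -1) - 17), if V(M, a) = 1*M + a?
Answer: 24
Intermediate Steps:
V(M, a) = M + a
B(m, g) = 8 - g
A = -3 (A = (-1 + 6) - 1*8 = 5 - 8 = -3)
A*(B(4, -1) - 17) = -3*((8 - 1*(-1)) - 17) = -3*((8 + 1) - 17) = -3*(9 - 17) = -3*(-8) = 24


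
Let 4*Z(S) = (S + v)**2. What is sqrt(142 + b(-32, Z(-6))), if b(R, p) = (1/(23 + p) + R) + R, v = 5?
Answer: sqrt(674994)/93 ≈ 8.8342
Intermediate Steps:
Z(S) = (5 + S)**2/4 (Z(S) = (S + 5)**2/4 = (5 + S)**2/4)
b(R, p) = 1/(23 + p) + 2*R (b(R, p) = (R + 1/(23 + p)) + R = 1/(23 + p) + 2*R)
sqrt(142 + b(-32, Z(-6))) = sqrt(142 + (1 + 46*(-32) + 2*(-32)*((5 - 6)**2/4))/(23 + (5 - 6)**2/4)) = sqrt(142 + (1 - 1472 + 2*(-32)*((1/4)*(-1)**2))/(23 + (1/4)*(-1)**2)) = sqrt(142 + (1 - 1472 + 2*(-32)*((1/4)*1))/(23 + (1/4)*1)) = sqrt(142 + (1 - 1472 + 2*(-32)*(1/4))/(23 + 1/4)) = sqrt(142 + (1 - 1472 - 16)/(93/4)) = sqrt(142 + (4/93)*(-1487)) = sqrt(142 - 5948/93) = sqrt(7258/93) = sqrt(674994)/93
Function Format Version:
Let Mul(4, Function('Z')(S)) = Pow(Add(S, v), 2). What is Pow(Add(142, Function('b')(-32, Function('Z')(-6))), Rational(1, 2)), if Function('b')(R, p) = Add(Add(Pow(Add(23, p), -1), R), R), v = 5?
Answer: Mul(Rational(1, 93), Pow(674994, Rational(1, 2))) ≈ 8.8342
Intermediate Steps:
Function('Z')(S) = Mul(Rational(1, 4), Pow(Add(5, S), 2)) (Function('Z')(S) = Mul(Rational(1, 4), Pow(Add(S, 5), 2)) = Mul(Rational(1, 4), Pow(Add(5, S), 2)))
Function('b')(R, p) = Add(Pow(Add(23, p), -1), Mul(2, R)) (Function('b')(R, p) = Add(Add(R, Pow(Add(23, p), -1)), R) = Add(Pow(Add(23, p), -1), Mul(2, R)))
Pow(Add(142, Function('b')(-32, Function('Z')(-6))), Rational(1, 2)) = Pow(Add(142, Mul(Pow(Add(23, Mul(Rational(1, 4), Pow(Add(5, -6), 2))), -1), Add(1, Mul(46, -32), Mul(2, -32, Mul(Rational(1, 4), Pow(Add(5, -6), 2)))))), Rational(1, 2)) = Pow(Add(142, Mul(Pow(Add(23, Mul(Rational(1, 4), Pow(-1, 2))), -1), Add(1, -1472, Mul(2, -32, Mul(Rational(1, 4), Pow(-1, 2)))))), Rational(1, 2)) = Pow(Add(142, Mul(Pow(Add(23, Mul(Rational(1, 4), 1)), -1), Add(1, -1472, Mul(2, -32, Mul(Rational(1, 4), 1))))), Rational(1, 2)) = Pow(Add(142, Mul(Pow(Add(23, Rational(1, 4)), -1), Add(1, -1472, Mul(2, -32, Rational(1, 4))))), Rational(1, 2)) = Pow(Add(142, Mul(Pow(Rational(93, 4), -1), Add(1, -1472, -16))), Rational(1, 2)) = Pow(Add(142, Mul(Rational(4, 93), -1487)), Rational(1, 2)) = Pow(Add(142, Rational(-5948, 93)), Rational(1, 2)) = Pow(Rational(7258, 93), Rational(1, 2)) = Mul(Rational(1, 93), Pow(674994, Rational(1, 2)))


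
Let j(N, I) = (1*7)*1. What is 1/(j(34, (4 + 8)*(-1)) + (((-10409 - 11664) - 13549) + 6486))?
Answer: -1/29129 ≈ -3.4330e-5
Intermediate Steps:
j(N, I) = 7 (j(N, I) = 7*1 = 7)
1/(j(34, (4 + 8)*(-1)) + (((-10409 - 11664) - 13549) + 6486)) = 1/(7 + (((-10409 - 11664) - 13549) + 6486)) = 1/(7 + ((-22073 - 13549) + 6486)) = 1/(7 + (-35622 + 6486)) = 1/(7 - 29136) = 1/(-29129) = -1/29129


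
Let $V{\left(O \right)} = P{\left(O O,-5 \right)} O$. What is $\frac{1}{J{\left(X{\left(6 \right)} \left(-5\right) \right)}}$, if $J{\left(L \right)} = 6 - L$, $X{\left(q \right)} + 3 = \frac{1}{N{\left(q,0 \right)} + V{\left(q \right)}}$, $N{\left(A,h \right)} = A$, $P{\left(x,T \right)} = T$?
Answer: $- \frac{24}{221} \approx -0.1086$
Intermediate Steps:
$V{\left(O \right)} = - 5 O$
$X{\left(q \right)} = -3 - \frac{1}{4 q}$ ($X{\left(q \right)} = -3 + \frac{1}{q - 5 q} = -3 + \frac{1}{\left(-4\right) q} = -3 - \frac{1}{4 q}$)
$\frac{1}{J{\left(X{\left(6 \right)} \left(-5\right) \right)}} = \frac{1}{6 - \left(-3 - \frac{1}{4 \cdot 6}\right) \left(-5\right)} = \frac{1}{6 - \left(-3 - \frac{1}{24}\right) \left(-5\right)} = \frac{1}{6 - \left(- \frac{73}{24}\right) \left(-5\right)} = \frac{1}{6 - \frac{365}{24}} = \frac{1}{- \frac{221}{24}} = - \frac{24}{221}$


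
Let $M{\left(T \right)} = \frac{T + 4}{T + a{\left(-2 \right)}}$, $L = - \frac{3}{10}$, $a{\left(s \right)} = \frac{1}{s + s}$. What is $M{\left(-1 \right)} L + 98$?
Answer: $\frac{2468}{25} \approx 98.72$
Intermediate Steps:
$a{\left(s \right)} = \frac{1}{2 s}$
$L = - \frac{3}{10}$ ($L = \left(-3\right) \frac{1}{10} = - \frac{3}{10} \approx -0.3$)
$M{\left(T \right)} = \frac{4 + T}{- \frac{1}{4} + T}$ ($M{\left(T \right)} = \frac{T + 4}{T + \frac{1}{2 \left(-2\right)}} = \frac{4 + T}{T + \frac{1}{2} \left(- \frac{1}{2}\right)} = \frac{4 + T}{T - \frac{1}{4}} = \frac{4 + T}{- \frac{1}{4} + T}$)
$M{\left(-1 \right)} L + 98 = \frac{4 \left(4 - 1\right)}{-1 + 4 \left(-1\right)} \left(- \frac{3}{10}\right) + 98 = 4 \frac{1}{-1 - 4} \cdot 3 \left(- \frac{3}{10}\right) + 98 = 4 \frac{1}{-5} \cdot 3 \left(- \frac{3}{10}\right) + 98 = 4 \left(- \frac{1}{5}\right) 3 \left(- \frac{3}{10}\right) + 98 = \left(- \frac{12}{5}\right) \left(- \frac{3}{10}\right) + 98 = \frac{18}{25} + 98 = \frac{2468}{25}$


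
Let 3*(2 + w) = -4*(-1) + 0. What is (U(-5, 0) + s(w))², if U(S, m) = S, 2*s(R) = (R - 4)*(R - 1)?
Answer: 100/81 ≈ 1.2346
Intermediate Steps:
w = -⅔ (w = -2 + (-4*(-1) + 0)/3 = -2 + (4 + 0)/3 = -2 + (⅓)*4 = -2 + 4/3 = -⅔ ≈ -0.66667)
s(R) = (-1 + R)*(-4 + R)/2 (s(R) = ((R - 4)*(R - 1))/2 = ((-4 + R)*(-1 + R))/2 = ((-1 + R)*(-4 + R))/2 = (-1 + R)*(-4 + R)/2)
(U(-5, 0) + s(w))² = (-5 + (2 + (-⅔)²/2 - 5/2*(-⅔)))² = (-5 + (2 + (½)*(4/9) + 5/3))² = (-5 + (2 + 2/9 + 5/3))² = (-5 + 35/9)² = (-10/9)² = 100/81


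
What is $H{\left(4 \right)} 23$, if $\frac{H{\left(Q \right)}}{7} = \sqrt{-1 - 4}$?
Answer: $161 i \sqrt{5} \approx 360.01 i$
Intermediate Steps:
$H{\left(Q \right)} = 7 i \sqrt{5}$ ($H{\left(Q \right)} = 7 \sqrt{-1 - 4} = 7 \sqrt{-5} = 7 i \sqrt{5}$)
$H{\left(4 \right)} 23 = 7 i \sqrt{5} \cdot 23 = 161 i \sqrt{5}$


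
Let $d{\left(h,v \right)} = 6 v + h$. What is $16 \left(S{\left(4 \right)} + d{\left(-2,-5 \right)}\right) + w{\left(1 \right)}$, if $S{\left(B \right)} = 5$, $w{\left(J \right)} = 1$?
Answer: $-431$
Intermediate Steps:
$d{\left(h,v \right)} = h + 6 v$
$16 \left(S{\left(4 \right)} + d{\left(-2,-5 \right)}\right) + w{\left(1 \right)} = 16 \left(5 + \left(-2 + 6 \left(-5\right)\right)\right) + 1 = 16 \left(5 - 32\right) + 1 = 16 \left(-27\right) + 1 = -432 + 1 = -431$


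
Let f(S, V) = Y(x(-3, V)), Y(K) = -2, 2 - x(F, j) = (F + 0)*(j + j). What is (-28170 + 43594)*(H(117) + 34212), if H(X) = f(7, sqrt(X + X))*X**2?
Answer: 105407616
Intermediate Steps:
x(F, j) = 2 - 2*F*j (x(F, j) = 2 - (F + 0)*(j + j) = 2 - F*2*j = 2 - 2*F*j)
f(S, V) = -2
H(X) = -2*X**2
(-28170 + 43594)*(H(117) + 34212) = (-28170 + 43594)*(-2*117**2 + 34212) = 15424*(-2*13689 + 34212) = 15424*(-27378 + 34212) = 15424*6834 = 105407616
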